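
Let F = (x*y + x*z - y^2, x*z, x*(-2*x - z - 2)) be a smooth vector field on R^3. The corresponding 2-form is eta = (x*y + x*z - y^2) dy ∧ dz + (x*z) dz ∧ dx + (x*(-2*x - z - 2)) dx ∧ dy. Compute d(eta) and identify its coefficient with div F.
d(eta) = (-x + y + z) dx ∧ dy ∧ dz; div F = -x + y + z

For a 2-form in R^3 of the form above, applying d gives a 3-form with coefficient ∂P/∂x + ∂Q/∂y + ∂R/∂z:
  ∂P/∂x = y + z
  ∂Q/∂y = 0
  ∂R/∂z = -x
Sum = -x + y + z, which is exactly div F.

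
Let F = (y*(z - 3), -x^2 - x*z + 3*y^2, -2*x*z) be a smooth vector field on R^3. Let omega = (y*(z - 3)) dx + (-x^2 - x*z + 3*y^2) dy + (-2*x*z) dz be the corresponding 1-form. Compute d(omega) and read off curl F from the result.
d(omega) = (x) dy ∧ dz + (y + 2*z) dz ∧ dx + (-2*x - 2*z + 3) dx ∧ dy; curl F = (x, y + 2*z, -2*x - 2*z + 3)

d omega = sum_{i<j} (∂f_j/∂x_i - ∂f_i/∂x_j) dx_i ∧ dx_j. Under the identification (dy ∧ dz, dz ∧ dx, dx ∧ dy) ↔ (e_x, e_y, e_z), the coefficients are exactly the components of curl F. Compute:
  ∂R/∂y - ∂Q/∂z = (0) - (-x) = x
  ∂P/∂z - ∂R/∂x = (y) - (-2*z) = y + 2*z
  ∂Q/∂x - ∂P/∂y = (-2*x - z) - (z - 3) = -2*x - 2*z + 3.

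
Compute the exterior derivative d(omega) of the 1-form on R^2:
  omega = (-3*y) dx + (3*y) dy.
d(omega) = (3) dx ∧ dy

For a 1-form omega = sum_i f_i dx_i, the exterior derivative is
  d(omega) = sum_{i < j} (∂f_j/∂x_i - ∂f_i/∂x_j) dx_i ∧ dx_j.
  coefficient of dx ∧ dy: ∂f_2/∂x - ∂f_1/∂y = ∂(3*y)/∂x - ∂(-3*y)/∂y = 3
Assembling: d(omega) = (3) dx ∧ dy.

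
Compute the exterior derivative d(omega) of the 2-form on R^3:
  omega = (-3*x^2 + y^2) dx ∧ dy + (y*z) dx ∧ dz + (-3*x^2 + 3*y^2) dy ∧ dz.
d(omega) = (-6*x - z) dx ∧ dy ∧ dz

For a 2-form omega = sum_{i<j} g_{ij} dx_i ∧ dx_j, the exterior derivative is
  d(omega) = sum_{i<j} d(g_{ij}) ∧ dx_i ∧ dx_j = sum_{i<j, k} (∂g_{ij}/∂x_k) dx_k ∧ dx_i ∧ dx_j.
Expand each term, using dx_k ∧ dx_i ∧ dx_j = sgn(permutation) dx_{(a)} ∧ dx_{(b)} ∧ dx_{(c)} with (a < b < c) sorted:
  d(y*z) includes (∂/∂y)(y*z) dy = (z) dy, which multiplied by dx ∧ dz gives (-z) dx ∧ dy ∧ dz
  d(-3*x^2 + 3*y^2) includes (∂/∂x)(-3*x^2 + 3*y^2) dx = (-6*x) dx, which multiplied by dy ∧ dz gives (-6*x) dx ∧ dy ∧ dz
Collecting like 3-forms: d(omega) = (-6*x - z) dx ∧ dy ∧ dz.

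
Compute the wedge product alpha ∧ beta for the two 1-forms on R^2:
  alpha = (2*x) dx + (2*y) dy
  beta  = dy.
alpha ∧ beta = (2*x) dx ∧ dy

Distribute the wedge, using dx_i ∧ dx_j = -dx_j ∧ dx_i and dx_i ∧ dx_i = 0. For each pair (i, j) with i < j, the coefficient of dx_i ∧ dx_j in alpha ∧ beta is (alpha_i * beta_j - alpha_j * beta_i). Collecting: alpha ∧ beta = (2*x) dx ∧ dy.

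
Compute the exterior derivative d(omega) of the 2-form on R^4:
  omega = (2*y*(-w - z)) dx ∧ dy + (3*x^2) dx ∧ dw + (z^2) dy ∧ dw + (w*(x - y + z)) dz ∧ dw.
d(omega) = (-2*y) dx ∧ dy ∧ dz + (-2*y) dx ∧ dy ∧ dw + (-w - 2*z) dy ∧ dz ∧ dw + (w) dx ∧ dz ∧ dw

For a 2-form omega = sum_{i<j} g_{ij} dx_i ∧ dx_j, the exterior derivative is
  d(omega) = sum_{i<j} d(g_{ij}) ∧ dx_i ∧ dx_j = sum_{i<j, k} (∂g_{ij}/∂x_k) dx_k ∧ dx_i ∧ dx_j.
Expand each term, using dx_k ∧ dx_i ∧ dx_j = sgn(permutation) dx_{(a)} ∧ dx_{(b)} ∧ dx_{(c)} with (a < b < c) sorted:
  d(2*y*(-w - z)) includes (∂/∂z)(2*y*(-w - z)) dz = (-2*y) dz, which multiplied by dx ∧ dy gives (-2*y) dx ∧ dy ∧ dz
  d(2*y*(-w - z)) includes (∂/∂w)(2*y*(-w - z)) dw = (-2*y) dw, which multiplied by dx ∧ dy gives (-2*y) dx ∧ dy ∧ dw
  d(z^2) includes (∂/∂z)(z^2) dz = (2*z) dz, which multiplied by dy ∧ dw gives (-2*z) dy ∧ dz ∧ dw
  d(w*(x - y + z)) includes (∂/∂x)(w*(x - y + z)) dx = (w) dx, which multiplied by dz ∧ dw gives (w) dx ∧ dz ∧ dw
  d(w*(x - y + z)) includes (∂/∂y)(w*(x - y + z)) dy = (-w) dy, which multiplied by dz ∧ dw gives (-w) dy ∧ dz ∧ dw
Collecting like 3-forms: d(omega) = (-2*y) dx ∧ dy ∧ dz + (-2*y) dx ∧ dy ∧ dw + (-w - 2*z) dy ∧ dz ∧ dw + (w) dx ∧ dz ∧ dw.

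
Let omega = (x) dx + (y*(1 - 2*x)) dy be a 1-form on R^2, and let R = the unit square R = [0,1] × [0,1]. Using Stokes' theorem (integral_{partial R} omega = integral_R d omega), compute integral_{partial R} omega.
integral_(partial R) omega = -1

Stokes: integral_partial_R omega = integral_R d omega with d omega = (∂Q/∂x - ∂P/∂y) dx ∧ dy.
  ∂Q/∂x = -2*y
  ∂P/∂y = 0
  integrand = ∂Q/∂x - ∂P/∂y = -2*y.
Integrating over R: integral_0^1 integral_0^1 (-2*y) dx dy = -1.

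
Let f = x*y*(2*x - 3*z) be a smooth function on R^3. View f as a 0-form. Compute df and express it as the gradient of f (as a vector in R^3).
df = (y*(4*x - 3*z)) dx + (x*(2*x - 3*z)) dy + (-3*x*y) dz; grad f = (y*(4*x - 3*z), x*(2*x - 3*z), -3*x*y)

For a 0-form f, d f = (∂f/∂x) dx + (∂f/∂y) dy + (∂f/∂z) dz. The components of the vector representation are exactly the entries of grad f in Cartesian coordinates:
  ∂f/∂x = y*(4*x - 3*z)
  ∂f/∂y = x*(2*x - 3*z)
  ∂f/∂z = -3*x*y.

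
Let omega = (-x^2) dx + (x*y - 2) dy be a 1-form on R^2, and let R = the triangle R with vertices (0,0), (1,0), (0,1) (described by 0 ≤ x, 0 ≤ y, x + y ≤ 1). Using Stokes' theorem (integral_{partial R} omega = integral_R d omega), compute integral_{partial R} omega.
integral_(partial R) omega = 1/6

Stokes: integral_partial_R omega = integral_R d omega with d omega = (∂Q/∂x - ∂P/∂y) dx ∧ dy.
  ∂Q/∂x = y
  ∂P/∂y = 0
  integrand = ∂Q/∂x - ∂P/∂y = y.
Integrating over R: integral_0^1 integral_0^{1-x} (y) dy dx = 1/6.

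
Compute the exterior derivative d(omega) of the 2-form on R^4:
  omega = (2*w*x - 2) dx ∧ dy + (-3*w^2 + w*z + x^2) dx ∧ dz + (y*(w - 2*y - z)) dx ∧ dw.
d(omega) = (-w + 2*x + 4*y + z) dx ∧ dy ∧ dw + (-6*w + y + z) dx ∧ dz ∧ dw

For a 2-form omega = sum_{i<j} g_{ij} dx_i ∧ dx_j, the exterior derivative is
  d(omega) = sum_{i<j} d(g_{ij}) ∧ dx_i ∧ dx_j = sum_{i<j, k} (∂g_{ij}/∂x_k) dx_k ∧ dx_i ∧ dx_j.
Expand each term, using dx_k ∧ dx_i ∧ dx_j = sgn(permutation) dx_{(a)} ∧ dx_{(b)} ∧ dx_{(c)} with (a < b < c) sorted:
  d(2*w*x - 2) includes (∂/∂w)(2*w*x - 2) dw = (2*x) dw, which multiplied by dx ∧ dy gives (2*x) dx ∧ dy ∧ dw
  d(-3*w^2 + w*z + x^2) includes (∂/∂w)(-3*w^2 + w*z + x^2) dw = (-6*w + z) dw, which multiplied by dx ∧ dz gives (-6*w + z) dx ∧ dz ∧ dw
  d(y*(w - 2*y - z)) includes (∂/∂y)(y*(w - 2*y - z)) dy = (w - 4*y - z) dy, which multiplied by dx ∧ dw gives (-w + 4*y + z) dx ∧ dy ∧ dw
  d(y*(w - 2*y - z)) includes (∂/∂z)(y*(w - 2*y - z)) dz = (-y) dz, which multiplied by dx ∧ dw gives (y) dx ∧ dz ∧ dw
Collecting like 3-forms: d(omega) = (-w + 2*x + 4*y + z) dx ∧ dy ∧ dw + (-6*w + y + z) dx ∧ dz ∧ dw.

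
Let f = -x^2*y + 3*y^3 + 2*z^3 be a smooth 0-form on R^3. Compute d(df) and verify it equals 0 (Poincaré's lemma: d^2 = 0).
d(df) = 0

Step 1: df = sum_i (∂f/∂x_i) dx_i = (-2*x*y) dx + (-x^2 + 9*y^2) dy + (6*z^2) dz.
Step 2: Apply d again. Using the 1-form formula, the coefficient of dx ∧ dy in d(df) is ∂^2 f/∂x ∂y - ∂^2 f/∂y ∂x = (-2*x) - (-2*x) = 0 (equality of mixed partials for smooth f).
Similarly for dx ∧ dz and dy ∧ dz — all coefficients vanish. So d(df) = 0.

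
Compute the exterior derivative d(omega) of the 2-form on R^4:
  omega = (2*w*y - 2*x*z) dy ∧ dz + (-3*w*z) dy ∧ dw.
d(omega) = (-2*z) dx ∧ dy ∧ dz + (3*w + 2*y) dy ∧ dz ∧ dw

For a 2-form omega = sum_{i<j} g_{ij} dx_i ∧ dx_j, the exterior derivative is
  d(omega) = sum_{i<j} d(g_{ij}) ∧ dx_i ∧ dx_j = sum_{i<j, k} (∂g_{ij}/∂x_k) dx_k ∧ dx_i ∧ dx_j.
Expand each term, using dx_k ∧ dx_i ∧ dx_j = sgn(permutation) dx_{(a)} ∧ dx_{(b)} ∧ dx_{(c)} with (a < b < c) sorted:
  d(2*w*y - 2*x*z) includes (∂/∂x)(2*w*y - 2*x*z) dx = (-2*z) dx, which multiplied by dy ∧ dz gives (-2*z) dx ∧ dy ∧ dz
  d(2*w*y - 2*x*z) includes (∂/∂w)(2*w*y - 2*x*z) dw = (2*y) dw, which multiplied by dy ∧ dz gives (2*y) dy ∧ dz ∧ dw
  d(-3*w*z) includes (∂/∂z)(-3*w*z) dz = (-3*w) dz, which multiplied by dy ∧ dw gives (3*w) dy ∧ dz ∧ dw
Collecting like 3-forms: d(omega) = (-2*z) dx ∧ dy ∧ dz + (3*w + 2*y) dy ∧ dz ∧ dw.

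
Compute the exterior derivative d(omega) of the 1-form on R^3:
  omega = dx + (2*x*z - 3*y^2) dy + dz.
d(omega) = (2*z) dx ∧ dy + (-2*x) dy ∧ dz

For a 1-form omega = sum_i f_i dx_i, the exterior derivative is
  d(omega) = sum_{i < j} (∂f_j/∂x_i - ∂f_i/∂x_j) dx_i ∧ dx_j.
  coefficient of dx ∧ dy: ∂f_2/∂x - ∂f_1/∂y = ∂(2*x*z - 3*y^2)/∂x - ∂(1)/∂y = 2*z
  coefficient of dy ∧ dz: ∂f_3/∂y - ∂f_2/∂z = ∂(1)/∂y - ∂(2*x*z - 3*y^2)/∂z = -2*x
Assembling: d(omega) = (2*z) dx ∧ dy + (-2*x) dy ∧ dz.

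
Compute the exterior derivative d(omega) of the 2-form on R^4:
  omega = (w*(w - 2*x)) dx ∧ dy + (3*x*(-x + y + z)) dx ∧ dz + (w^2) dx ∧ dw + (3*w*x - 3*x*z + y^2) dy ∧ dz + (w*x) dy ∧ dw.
d(omega) = (3*w - 2*x) dx ∧ dy ∧ dw + (3*w - 3*x - 3*z) dx ∧ dy ∧ dz + (3*x) dy ∧ dz ∧ dw

For a 2-form omega = sum_{i<j} g_{ij} dx_i ∧ dx_j, the exterior derivative is
  d(omega) = sum_{i<j} d(g_{ij}) ∧ dx_i ∧ dx_j = sum_{i<j, k} (∂g_{ij}/∂x_k) dx_k ∧ dx_i ∧ dx_j.
Expand each term, using dx_k ∧ dx_i ∧ dx_j = sgn(permutation) dx_{(a)} ∧ dx_{(b)} ∧ dx_{(c)} with (a < b < c) sorted:
  d(w*(w - 2*x)) includes (∂/∂w)(w*(w - 2*x)) dw = (2*w - 2*x) dw, which multiplied by dx ∧ dy gives (2*w - 2*x) dx ∧ dy ∧ dw
  d(3*x*(-x + y + z)) includes (∂/∂y)(3*x*(-x + y + z)) dy = (3*x) dy, which multiplied by dx ∧ dz gives (-3*x) dx ∧ dy ∧ dz
  d(3*w*x - 3*x*z + y^2) includes (∂/∂x)(3*w*x - 3*x*z + y^2) dx = (3*w - 3*z) dx, which multiplied by dy ∧ dz gives (3*w - 3*z) dx ∧ dy ∧ dz
  d(3*w*x - 3*x*z + y^2) includes (∂/∂w)(3*w*x - 3*x*z + y^2) dw = (3*x) dw, which multiplied by dy ∧ dz gives (3*x) dy ∧ dz ∧ dw
  d(w*x) includes (∂/∂x)(w*x) dx = (w) dx, which multiplied by dy ∧ dw gives (w) dx ∧ dy ∧ dw
Collecting like 3-forms: d(omega) = (3*w - 2*x) dx ∧ dy ∧ dw + (3*w - 3*x - 3*z) dx ∧ dy ∧ dz + (3*x) dy ∧ dz ∧ dw.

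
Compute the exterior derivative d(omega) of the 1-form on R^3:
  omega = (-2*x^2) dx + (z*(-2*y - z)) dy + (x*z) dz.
d(omega) = (z) dx ∧ dz + (2*y + 2*z) dy ∧ dz

For a 1-form omega = sum_i f_i dx_i, the exterior derivative is
  d(omega) = sum_{i < j} (∂f_j/∂x_i - ∂f_i/∂x_j) dx_i ∧ dx_j.
  coefficient of dx ∧ dz: ∂f_3/∂x - ∂f_1/∂z = ∂(x*z)/∂x - ∂(-2*x^2)/∂z = z
  coefficient of dy ∧ dz: ∂f_3/∂y - ∂f_2/∂z = ∂(x*z)/∂y - ∂(z*(-2*y - z))/∂z = 2*y + 2*z
Assembling: d(omega) = (z) dx ∧ dz + (2*y + 2*z) dy ∧ dz.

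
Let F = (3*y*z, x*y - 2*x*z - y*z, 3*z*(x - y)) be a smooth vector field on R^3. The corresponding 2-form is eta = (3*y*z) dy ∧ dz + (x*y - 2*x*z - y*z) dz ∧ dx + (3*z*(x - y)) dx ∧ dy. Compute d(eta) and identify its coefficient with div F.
d(eta) = (4*x - 3*y - z) dx ∧ dy ∧ dz; div F = 4*x - 3*y - z

For a 2-form in R^3 of the form above, applying d gives a 3-form with coefficient ∂P/∂x + ∂Q/∂y + ∂R/∂z:
  ∂P/∂x = 0
  ∂Q/∂y = x - z
  ∂R/∂z = 3*x - 3*y
Sum = 4*x - 3*y - z, which is exactly div F.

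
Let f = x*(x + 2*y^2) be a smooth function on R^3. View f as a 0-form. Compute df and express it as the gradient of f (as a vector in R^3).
df = (2*x + 2*y^2) dx + (4*x*y) dy + (0) dz; grad f = (2*x + 2*y^2, 4*x*y, 0)

For a 0-form f, d f = (∂f/∂x) dx + (∂f/∂y) dy + (∂f/∂z) dz. The components of the vector representation are exactly the entries of grad f in Cartesian coordinates:
  ∂f/∂x = 2*x + 2*y^2
  ∂f/∂y = 4*x*y
  ∂f/∂z = 0.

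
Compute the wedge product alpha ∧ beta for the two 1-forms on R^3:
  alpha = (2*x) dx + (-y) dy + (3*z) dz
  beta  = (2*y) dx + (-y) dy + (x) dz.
alpha ∧ beta = (2*y*(-x + y)) dx ∧ dy + (2*x^2 - 6*y*z) dx ∧ dz + (y*(-x + 3*z)) dy ∧ dz

Distribute the wedge, using dx_i ∧ dx_j = -dx_j ∧ dx_i and dx_i ∧ dx_i = 0. For each pair (i, j) with i < j, the coefficient of dx_i ∧ dx_j in alpha ∧ beta is (alpha_i * beta_j - alpha_j * beta_i). Collecting: alpha ∧ beta = (2*y*(-x + y)) dx ∧ dy + (2*x^2 - 6*y*z) dx ∧ dz + (y*(-x + 3*z)) dy ∧ dz.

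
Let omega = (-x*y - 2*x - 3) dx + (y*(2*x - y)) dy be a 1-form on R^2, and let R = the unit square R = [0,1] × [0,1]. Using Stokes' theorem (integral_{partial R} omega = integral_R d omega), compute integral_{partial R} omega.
integral_(partial R) omega = 3/2

Stokes: integral_partial_R omega = integral_R d omega with d omega = (∂Q/∂x - ∂P/∂y) dx ∧ dy.
  ∂Q/∂x = 2*y
  ∂P/∂y = -x
  integrand = ∂Q/∂x - ∂P/∂y = x + 2*y.
Integrating over R: integral_0^1 integral_0^1 (x + 2*y) dx dy = 3/2.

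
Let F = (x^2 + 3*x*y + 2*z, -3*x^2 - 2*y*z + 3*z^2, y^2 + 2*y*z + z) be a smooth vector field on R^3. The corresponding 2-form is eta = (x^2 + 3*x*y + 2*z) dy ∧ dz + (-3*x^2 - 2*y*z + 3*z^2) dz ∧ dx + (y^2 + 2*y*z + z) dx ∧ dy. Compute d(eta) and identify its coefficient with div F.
d(eta) = (2*x + 5*y - 2*z + 1) dx ∧ dy ∧ dz; div F = 2*x + 5*y - 2*z + 1

For a 2-form in R^3 of the form above, applying d gives a 3-form with coefficient ∂P/∂x + ∂Q/∂y + ∂R/∂z:
  ∂P/∂x = 2*x + 3*y
  ∂Q/∂y = -2*z
  ∂R/∂z = 2*y + 1
Sum = 2*x + 5*y - 2*z + 1, which is exactly div F.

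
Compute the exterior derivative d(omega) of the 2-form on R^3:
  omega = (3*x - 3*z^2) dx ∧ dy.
d(omega) = (-6*z) dx ∧ dy ∧ dz

For a 2-form omega = sum_{i<j} g_{ij} dx_i ∧ dx_j, the exterior derivative is
  d(omega) = sum_{i<j} d(g_{ij}) ∧ dx_i ∧ dx_j = sum_{i<j, k} (∂g_{ij}/∂x_k) dx_k ∧ dx_i ∧ dx_j.
Expand each term, using dx_k ∧ dx_i ∧ dx_j = sgn(permutation) dx_{(a)} ∧ dx_{(b)} ∧ dx_{(c)} with (a < b < c) sorted:
  d(3*x - 3*z^2) includes (∂/∂z)(3*x - 3*z^2) dz = (-6*z) dz, which multiplied by dx ∧ dy gives (-6*z) dx ∧ dy ∧ dz
Collecting like 3-forms: d(omega) = (-6*z) dx ∧ dy ∧ dz.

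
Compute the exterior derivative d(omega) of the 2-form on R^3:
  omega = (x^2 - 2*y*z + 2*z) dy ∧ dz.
d(omega) = (2*x) dx ∧ dy ∧ dz

For a 2-form omega = sum_{i<j} g_{ij} dx_i ∧ dx_j, the exterior derivative is
  d(omega) = sum_{i<j} d(g_{ij}) ∧ dx_i ∧ dx_j = sum_{i<j, k} (∂g_{ij}/∂x_k) dx_k ∧ dx_i ∧ dx_j.
Expand each term, using dx_k ∧ dx_i ∧ dx_j = sgn(permutation) dx_{(a)} ∧ dx_{(b)} ∧ dx_{(c)} with (a < b < c) sorted:
  d(x^2 - 2*y*z + 2*z) includes (∂/∂x)(x^2 - 2*y*z + 2*z) dx = (2*x) dx, which multiplied by dy ∧ dz gives (2*x) dx ∧ dy ∧ dz
Collecting like 3-forms: d(omega) = (2*x) dx ∧ dy ∧ dz.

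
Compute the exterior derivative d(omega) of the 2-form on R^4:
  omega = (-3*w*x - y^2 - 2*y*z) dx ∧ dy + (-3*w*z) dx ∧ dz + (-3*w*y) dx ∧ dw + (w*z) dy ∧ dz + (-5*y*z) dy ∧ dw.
d(omega) = (-2*y) dx ∧ dy ∧ dz + (3*w - 3*x) dx ∧ dy ∧ dw + (-3*z) dx ∧ dz ∧ dw + (5*y + z) dy ∧ dz ∧ dw

For a 2-form omega = sum_{i<j} g_{ij} dx_i ∧ dx_j, the exterior derivative is
  d(omega) = sum_{i<j} d(g_{ij}) ∧ dx_i ∧ dx_j = sum_{i<j, k} (∂g_{ij}/∂x_k) dx_k ∧ dx_i ∧ dx_j.
Expand each term, using dx_k ∧ dx_i ∧ dx_j = sgn(permutation) dx_{(a)} ∧ dx_{(b)} ∧ dx_{(c)} with (a < b < c) sorted:
  d(-3*w*x - y^2 - 2*y*z) includes (∂/∂z)(-3*w*x - y^2 - 2*y*z) dz = (-2*y) dz, which multiplied by dx ∧ dy gives (-2*y) dx ∧ dy ∧ dz
  d(-3*w*x - y^2 - 2*y*z) includes (∂/∂w)(-3*w*x - y^2 - 2*y*z) dw = (-3*x) dw, which multiplied by dx ∧ dy gives (-3*x) dx ∧ dy ∧ dw
  d(-3*w*z) includes (∂/∂w)(-3*w*z) dw = (-3*z) dw, which multiplied by dx ∧ dz gives (-3*z) dx ∧ dz ∧ dw
  d(-3*w*y) includes (∂/∂y)(-3*w*y) dy = (-3*w) dy, which multiplied by dx ∧ dw gives (3*w) dx ∧ dy ∧ dw
  d(w*z) includes (∂/∂w)(w*z) dw = (z) dw, which multiplied by dy ∧ dz gives (z) dy ∧ dz ∧ dw
  d(-5*y*z) includes (∂/∂z)(-5*y*z) dz = (-5*y) dz, which multiplied by dy ∧ dw gives (5*y) dy ∧ dz ∧ dw
Collecting like 3-forms: d(omega) = (-2*y) dx ∧ dy ∧ dz + (3*w - 3*x) dx ∧ dy ∧ dw + (-3*z) dx ∧ dz ∧ dw + (5*y + z) dy ∧ dz ∧ dw.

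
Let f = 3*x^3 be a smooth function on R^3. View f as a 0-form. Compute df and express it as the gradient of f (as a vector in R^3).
df = (9*x^2) dx + (0) dy + (0) dz; grad f = (9*x^2, 0, 0)

For a 0-form f, d f = (∂f/∂x) dx + (∂f/∂y) dy + (∂f/∂z) dz. The components of the vector representation are exactly the entries of grad f in Cartesian coordinates:
  ∂f/∂x = 9*x^2
  ∂f/∂y = 0
  ∂f/∂z = 0.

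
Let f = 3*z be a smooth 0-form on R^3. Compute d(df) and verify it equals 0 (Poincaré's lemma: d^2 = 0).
d(df) = 0

Step 1: df = sum_i (∂f/∂x_i) dx_i = (0) dx + (0) dy + (3) dz.
Step 2: Apply d again. Using the 1-form formula, the coefficient of dx ∧ dy in d(df) is ∂^2 f/∂x ∂y - ∂^2 f/∂y ∂x = (0) - (0) = 0 (equality of mixed partials for smooth f).
Similarly for dx ∧ dz and dy ∧ dz — all coefficients vanish. So d(df) = 0.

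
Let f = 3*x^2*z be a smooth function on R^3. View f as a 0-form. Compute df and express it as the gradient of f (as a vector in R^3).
df = (6*x*z) dx + (0) dy + (3*x^2) dz; grad f = (6*x*z, 0, 3*x^2)

For a 0-form f, d f = (∂f/∂x) dx + (∂f/∂y) dy + (∂f/∂z) dz. The components of the vector representation are exactly the entries of grad f in Cartesian coordinates:
  ∂f/∂x = 6*x*z
  ∂f/∂y = 0
  ∂f/∂z = 3*x^2.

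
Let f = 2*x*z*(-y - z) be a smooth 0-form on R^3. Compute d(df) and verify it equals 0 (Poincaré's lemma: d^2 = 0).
d(df) = 0

Step 1: df = sum_i (∂f/∂x_i) dx_i = (2*z*(-y - z)) dx + (-2*x*z) dy + (2*x*(-y - 2*z)) dz.
Step 2: Apply d again. Using the 1-form formula, the coefficient of dx ∧ dy in d(df) is ∂^2 f/∂x ∂y - ∂^2 f/∂y ∂x = (-2*z) - (-2*z) = 0 (equality of mixed partials for smooth f).
Similarly for dx ∧ dz and dy ∧ dz — all coefficients vanish. So d(df) = 0.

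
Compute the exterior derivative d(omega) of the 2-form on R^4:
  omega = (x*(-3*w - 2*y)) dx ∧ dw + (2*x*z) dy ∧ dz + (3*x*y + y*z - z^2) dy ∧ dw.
d(omega) = (2*x + 3*y) dx ∧ dy ∧ dw + (2*z) dx ∧ dy ∧ dz + (-y + 2*z) dy ∧ dz ∧ dw

For a 2-form omega = sum_{i<j} g_{ij} dx_i ∧ dx_j, the exterior derivative is
  d(omega) = sum_{i<j} d(g_{ij}) ∧ dx_i ∧ dx_j = sum_{i<j, k} (∂g_{ij}/∂x_k) dx_k ∧ dx_i ∧ dx_j.
Expand each term, using dx_k ∧ dx_i ∧ dx_j = sgn(permutation) dx_{(a)} ∧ dx_{(b)} ∧ dx_{(c)} with (a < b < c) sorted:
  d(x*(-3*w - 2*y)) includes (∂/∂y)(x*(-3*w - 2*y)) dy = (-2*x) dy, which multiplied by dx ∧ dw gives (2*x) dx ∧ dy ∧ dw
  d(2*x*z) includes (∂/∂x)(2*x*z) dx = (2*z) dx, which multiplied by dy ∧ dz gives (2*z) dx ∧ dy ∧ dz
  d(3*x*y + y*z - z^2) includes (∂/∂x)(3*x*y + y*z - z^2) dx = (3*y) dx, which multiplied by dy ∧ dw gives (3*y) dx ∧ dy ∧ dw
  d(3*x*y + y*z - z^2) includes (∂/∂z)(3*x*y + y*z - z^2) dz = (y - 2*z) dz, which multiplied by dy ∧ dw gives (-y + 2*z) dy ∧ dz ∧ dw
Collecting like 3-forms: d(omega) = (2*x + 3*y) dx ∧ dy ∧ dw + (2*z) dx ∧ dy ∧ dz + (-y + 2*z) dy ∧ dz ∧ dw.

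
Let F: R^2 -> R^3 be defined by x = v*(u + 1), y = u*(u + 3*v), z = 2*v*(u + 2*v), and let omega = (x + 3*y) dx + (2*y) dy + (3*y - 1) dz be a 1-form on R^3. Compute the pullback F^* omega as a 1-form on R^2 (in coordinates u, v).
F^* omega = (4*u^3 + 27*u^2*v + 46*u*v^2 + v^2 - 2*v) du + (15*u^3 + 70*u^2*v + 3*u^2 + 72*u*v^2 + 11*u*v - 2*u - 7*v) dv

Using F^*(f dg) = (f ∘ F) d(g ∘ F), substitute each coordinate x_i by F_i(u, v) in f_i, and replace dx_i by d F_i = (∂F_i/∂u) du + (∂F_i/∂v) dv.
  For the x component: f_1(F) = 3*u^2 + 10*u*v + v; d F_1 = (v) du + (u + 1) dv
  For the y component: f_2(F) = 2*u*(u + 3*v); d F_2 = (2*u + 3*v) du + (3*u) dv
  For the z component: f_3(F) = 3*u^2 + 9*u*v - 1; d F_3 = (2*v) du + (2*u + 8*v) dv
Combining and collecting du, dv coefficients:
  coeff of du: 4*u^3 + 27*u^2*v + 46*u*v^2 + v^2 - 2*v
  coeff of dv: 15*u^3 + 70*u^2*v + 3*u^2 + 72*u*v^2 + 11*u*v - 2*u - 7*v
F^* omega = (4*u^3 + 27*u^2*v + 46*u*v^2 + v^2 - 2*v) du + (15*u^3 + 70*u^2*v + 3*u^2 + 72*u*v^2 + 11*u*v - 2*u - 7*v) dv.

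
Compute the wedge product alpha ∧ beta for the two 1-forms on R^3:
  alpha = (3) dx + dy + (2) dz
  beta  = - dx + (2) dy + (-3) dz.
alpha ∧ beta = (7) dx ∧ dy + (-7) dx ∧ dz + (-7) dy ∧ dz

Distribute the wedge, using dx_i ∧ dx_j = -dx_j ∧ dx_i and dx_i ∧ dx_i = 0. For each pair (i, j) with i < j, the coefficient of dx_i ∧ dx_j in alpha ∧ beta is (alpha_i * beta_j - alpha_j * beta_i). Collecting: alpha ∧ beta = (7) dx ∧ dy + (-7) dx ∧ dz + (-7) dy ∧ dz.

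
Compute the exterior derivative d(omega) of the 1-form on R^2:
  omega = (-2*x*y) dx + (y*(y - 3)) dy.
d(omega) = (2*x) dx ∧ dy

For a 1-form omega = sum_i f_i dx_i, the exterior derivative is
  d(omega) = sum_{i < j} (∂f_j/∂x_i - ∂f_i/∂x_j) dx_i ∧ dx_j.
  coefficient of dx ∧ dy: ∂f_2/∂x - ∂f_1/∂y = ∂(y*(y - 3))/∂x - ∂(-2*x*y)/∂y = 2*x
Assembling: d(omega) = (2*x) dx ∧ dy.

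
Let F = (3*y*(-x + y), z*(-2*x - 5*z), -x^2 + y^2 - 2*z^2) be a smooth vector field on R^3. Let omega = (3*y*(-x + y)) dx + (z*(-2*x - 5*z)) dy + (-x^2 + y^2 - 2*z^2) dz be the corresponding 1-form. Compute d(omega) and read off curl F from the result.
d(omega) = (2*x + 2*y + 10*z) dy ∧ dz + (2*x) dz ∧ dx + (3*x - 6*y - 2*z) dx ∧ dy; curl F = (2*x + 2*y + 10*z, 2*x, 3*x - 6*y - 2*z)

d omega = sum_{i<j} (∂f_j/∂x_i - ∂f_i/∂x_j) dx_i ∧ dx_j. Under the identification (dy ∧ dz, dz ∧ dx, dx ∧ dy) ↔ (e_x, e_y, e_z), the coefficients are exactly the components of curl F. Compute:
  ∂R/∂y - ∂Q/∂z = (2*y) - (-2*x - 10*z) = 2*x + 2*y + 10*z
  ∂P/∂z - ∂R/∂x = (0) - (-2*x) = 2*x
  ∂Q/∂x - ∂P/∂y = (-2*z) - (-3*x + 6*y) = 3*x - 6*y - 2*z.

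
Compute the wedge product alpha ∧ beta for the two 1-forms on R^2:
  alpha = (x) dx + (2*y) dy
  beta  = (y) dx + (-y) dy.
alpha ∧ beta = (-y*(x + 2*y)) dx ∧ dy

Distribute the wedge, using dx_i ∧ dx_j = -dx_j ∧ dx_i and dx_i ∧ dx_i = 0. For each pair (i, j) with i < j, the coefficient of dx_i ∧ dx_j in alpha ∧ beta is (alpha_i * beta_j - alpha_j * beta_i). Collecting: alpha ∧ beta = (-y*(x + 2*y)) dx ∧ dy.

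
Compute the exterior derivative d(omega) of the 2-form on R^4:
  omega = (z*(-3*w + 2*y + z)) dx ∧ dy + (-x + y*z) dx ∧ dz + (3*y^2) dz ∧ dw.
d(omega) = (-3*w + 2*y + z) dx ∧ dy ∧ dz + (-3*z) dx ∧ dy ∧ dw + (6*y) dy ∧ dz ∧ dw

For a 2-form omega = sum_{i<j} g_{ij} dx_i ∧ dx_j, the exterior derivative is
  d(omega) = sum_{i<j} d(g_{ij}) ∧ dx_i ∧ dx_j = sum_{i<j, k} (∂g_{ij}/∂x_k) dx_k ∧ dx_i ∧ dx_j.
Expand each term, using dx_k ∧ dx_i ∧ dx_j = sgn(permutation) dx_{(a)} ∧ dx_{(b)} ∧ dx_{(c)} with (a < b < c) sorted:
  d(z*(-3*w + 2*y + z)) includes (∂/∂z)(z*(-3*w + 2*y + z)) dz = (-3*w + 2*y + 2*z) dz, which multiplied by dx ∧ dy gives (-3*w + 2*y + 2*z) dx ∧ dy ∧ dz
  d(z*(-3*w + 2*y + z)) includes (∂/∂w)(z*(-3*w + 2*y + z)) dw = (-3*z) dw, which multiplied by dx ∧ dy gives (-3*z) dx ∧ dy ∧ dw
  d(-x + y*z) includes (∂/∂y)(-x + y*z) dy = (z) dy, which multiplied by dx ∧ dz gives (-z) dx ∧ dy ∧ dz
  d(3*y^2) includes (∂/∂y)(3*y^2) dy = (6*y) dy, which multiplied by dz ∧ dw gives (6*y) dy ∧ dz ∧ dw
Collecting like 3-forms: d(omega) = (-3*w + 2*y + z) dx ∧ dy ∧ dz + (-3*z) dx ∧ dy ∧ dw + (6*y) dy ∧ dz ∧ dw.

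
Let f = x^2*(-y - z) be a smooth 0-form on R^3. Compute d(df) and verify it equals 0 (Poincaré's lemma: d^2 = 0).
d(df) = 0

Step 1: df = sum_i (∂f/∂x_i) dx_i = (2*x*(-y - z)) dx + (-x^2) dy + (-x^2) dz.
Step 2: Apply d again. Using the 1-form formula, the coefficient of dx ∧ dy in d(df) is ∂^2 f/∂x ∂y - ∂^2 f/∂y ∂x = (-2*x) - (-2*x) = 0 (equality of mixed partials for smooth f).
Similarly for dx ∧ dz and dy ∧ dz — all coefficients vanish. So d(df) = 0.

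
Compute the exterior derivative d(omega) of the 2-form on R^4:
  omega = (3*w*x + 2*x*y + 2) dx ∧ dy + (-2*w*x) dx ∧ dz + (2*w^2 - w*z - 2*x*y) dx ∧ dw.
d(omega) = (5*x) dx ∧ dy ∧ dw + (w - 2*x) dx ∧ dz ∧ dw

For a 2-form omega = sum_{i<j} g_{ij} dx_i ∧ dx_j, the exterior derivative is
  d(omega) = sum_{i<j} d(g_{ij}) ∧ dx_i ∧ dx_j = sum_{i<j, k} (∂g_{ij}/∂x_k) dx_k ∧ dx_i ∧ dx_j.
Expand each term, using dx_k ∧ dx_i ∧ dx_j = sgn(permutation) dx_{(a)} ∧ dx_{(b)} ∧ dx_{(c)} with (a < b < c) sorted:
  d(3*w*x + 2*x*y + 2) includes (∂/∂w)(3*w*x + 2*x*y + 2) dw = (3*x) dw, which multiplied by dx ∧ dy gives (3*x) dx ∧ dy ∧ dw
  d(-2*w*x) includes (∂/∂w)(-2*w*x) dw = (-2*x) dw, which multiplied by dx ∧ dz gives (-2*x) dx ∧ dz ∧ dw
  d(2*w^2 - w*z - 2*x*y) includes (∂/∂y)(2*w^2 - w*z - 2*x*y) dy = (-2*x) dy, which multiplied by dx ∧ dw gives (2*x) dx ∧ dy ∧ dw
  d(2*w^2 - w*z - 2*x*y) includes (∂/∂z)(2*w^2 - w*z - 2*x*y) dz = (-w) dz, which multiplied by dx ∧ dw gives (w) dx ∧ dz ∧ dw
Collecting like 3-forms: d(omega) = (5*x) dx ∧ dy ∧ dw + (w - 2*x) dx ∧ dz ∧ dw.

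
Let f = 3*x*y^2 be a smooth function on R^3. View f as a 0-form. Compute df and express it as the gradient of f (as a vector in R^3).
df = (3*y^2) dx + (6*x*y) dy + (0) dz; grad f = (3*y^2, 6*x*y, 0)

For a 0-form f, d f = (∂f/∂x) dx + (∂f/∂y) dy + (∂f/∂z) dz. The components of the vector representation are exactly the entries of grad f in Cartesian coordinates:
  ∂f/∂x = 3*y^2
  ∂f/∂y = 6*x*y
  ∂f/∂z = 0.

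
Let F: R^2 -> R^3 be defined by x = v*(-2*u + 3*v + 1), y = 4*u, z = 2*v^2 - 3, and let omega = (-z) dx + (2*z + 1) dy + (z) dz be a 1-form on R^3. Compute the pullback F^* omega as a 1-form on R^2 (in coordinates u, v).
F^* omega = (4*v^3 + 16*v^2 - 6*v - 20) du + (4*u*v^2 - 6*u - 4*v^3 - 2*v^2 + 6*v + 3) dv

Using F^*(f dg) = (f ∘ F) d(g ∘ F), substitute each coordinate x_i by F_i(u, v) in f_i, and replace dx_i by d F_i = (∂F_i/∂u) du + (∂F_i/∂v) dv.
  For the x component: f_1(F) = 3 - 2*v^2; d F_1 = (-2*v) du + (-2*u + 6*v + 1) dv
  For the y component: f_2(F) = 4*v^2 - 5; d F_2 = (4) du + (0) dv
  For the z component: f_3(F) = 2*v^2 - 3; d F_3 = (0) du + (4*v) dv
Combining and collecting du, dv coefficients:
  coeff of du: 4*v^3 + 16*v^2 - 6*v - 20
  coeff of dv: 4*u*v^2 - 6*u - 4*v^3 - 2*v^2 + 6*v + 3
F^* omega = (4*v^3 + 16*v^2 - 6*v - 20) du + (4*u*v^2 - 6*u - 4*v^3 - 2*v^2 + 6*v + 3) dv.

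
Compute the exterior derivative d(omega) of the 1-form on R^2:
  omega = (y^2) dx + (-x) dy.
d(omega) = (-2*y - 1) dx ∧ dy

For a 1-form omega = sum_i f_i dx_i, the exterior derivative is
  d(omega) = sum_{i < j} (∂f_j/∂x_i - ∂f_i/∂x_j) dx_i ∧ dx_j.
  coefficient of dx ∧ dy: ∂f_2/∂x - ∂f_1/∂y = ∂(-x)/∂x - ∂(y^2)/∂y = -2*y - 1
Assembling: d(omega) = (-2*y - 1) dx ∧ dy.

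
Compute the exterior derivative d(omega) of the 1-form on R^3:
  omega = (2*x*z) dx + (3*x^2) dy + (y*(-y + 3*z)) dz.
d(omega) = (6*x) dx ∧ dy + (-2*x) dx ∧ dz + (-2*y + 3*z) dy ∧ dz

For a 1-form omega = sum_i f_i dx_i, the exterior derivative is
  d(omega) = sum_{i < j} (∂f_j/∂x_i - ∂f_i/∂x_j) dx_i ∧ dx_j.
  coefficient of dx ∧ dy: ∂f_2/∂x - ∂f_1/∂y = ∂(3*x^2)/∂x - ∂(2*x*z)/∂y = 6*x
  coefficient of dx ∧ dz: ∂f_3/∂x - ∂f_1/∂z = ∂(y*(-y + 3*z))/∂x - ∂(2*x*z)/∂z = -2*x
  coefficient of dy ∧ dz: ∂f_3/∂y - ∂f_2/∂z = ∂(y*(-y + 3*z))/∂y - ∂(3*x^2)/∂z = -2*y + 3*z
Assembling: d(omega) = (6*x) dx ∧ dy + (-2*x) dx ∧ dz + (-2*y + 3*z) dy ∧ dz.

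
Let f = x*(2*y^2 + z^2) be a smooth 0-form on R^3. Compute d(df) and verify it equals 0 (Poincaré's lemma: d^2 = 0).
d(df) = 0

Step 1: df = sum_i (∂f/∂x_i) dx_i = (2*y^2 + z^2) dx + (4*x*y) dy + (2*x*z) dz.
Step 2: Apply d again. Using the 1-form formula, the coefficient of dx ∧ dy in d(df) is ∂^2 f/∂x ∂y - ∂^2 f/∂y ∂x = (4*y) - (4*y) = 0 (equality of mixed partials for smooth f).
Similarly for dx ∧ dz and dy ∧ dz — all coefficients vanish. So d(df) = 0.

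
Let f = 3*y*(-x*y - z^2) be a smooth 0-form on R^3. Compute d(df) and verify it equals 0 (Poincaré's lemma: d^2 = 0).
d(df) = 0

Step 1: df = sum_i (∂f/∂x_i) dx_i = (-3*y^2) dx + (-6*x*y - 3*z^2) dy + (-6*y*z) dz.
Step 2: Apply d again. Using the 1-form formula, the coefficient of dx ∧ dy in d(df) is ∂^2 f/∂x ∂y - ∂^2 f/∂y ∂x = (-6*y) - (-6*y) = 0 (equality of mixed partials for smooth f).
Similarly for dx ∧ dz and dy ∧ dz — all coefficients vanish. So d(df) = 0.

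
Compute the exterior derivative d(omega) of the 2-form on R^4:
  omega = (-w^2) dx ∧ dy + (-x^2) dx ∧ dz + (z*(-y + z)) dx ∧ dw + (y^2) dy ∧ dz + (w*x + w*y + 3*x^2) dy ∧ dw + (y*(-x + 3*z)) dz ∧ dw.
d(omega) = (-w + 6*x + z) dx ∧ dy ∧ dw + (-2*z) dx ∧ dz ∧ dw + (-x + 3*z) dy ∧ dz ∧ dw

For a 2-form omega = sum_{i<j} g_{ij} dx_i ∧ dx_j, the exterior derivative is
  d(omega) = sum_{i<j} d(g_{ij}) ∧ dx_i ∧ dx_j = sum_{i<j, k} (∂g_{ij}/∂x_k) dx_k ∧ dx_i ∧ dx_j.
Expand each term, using dx_k ∧ dx_i ∧ dx_j = sgn(permutation) dx_{(a)} ∧ dx_{(b)} ∧ dx_{(c)} with (a < b < c) sorted:
  d(-w^2) includes (∂/∂w)(-w^2) dw = (-2*w) dw, which multiplied by dx ∧ dy gives (-2*w) dx ∧ dy ∧ dw
  d(z*(-y + z)) includes (∂/∂y)(z*(-y + z)) dy = (-z) dy, which multiplied by dx ∧ dw gives (z) dx ∧ dy ∧ dw
  d(z*(-y + z)) includes (∂/∂z)(z*(-y + z)) dz = (-y + 2*z) dz, which multiplied by dx ∧ dw gives (y - 2*z) dx ∧ dz ∧ dw
  d(w*x + w*y + 3*x^2) includes (∂/∂x)(w*x + w*y + 3*x^2) dx = (w + 6*x) dx, which multiplied by dy ∧ dw gives (w + 6*x) dx ∧ dy ∧ dw
  d(y*(-x + 3*z)) includes (∂/∂x)(y*(-x + 3*z)) dx = (-y) dx, which multiplied by dz ∧ dw gives (-y) dx ∧ dz ∧ dw
  d(y*(-x + 3*z)) includes (∂/∂y)(y*(-x + 3*z)) dy = (-x + 3*z) dy, which multiplied by dz ∧ dw gives (-x + 3*z) dy ∧ dz ∧ dw
Collecting like 3-forms: d(omega) = (-w + 6*x + z) dx ∧ dy ∧ dw + (-2*z) dx ∧ dz ∧ dw + (-x + 3*z) dy ∧ dz ∧ dw.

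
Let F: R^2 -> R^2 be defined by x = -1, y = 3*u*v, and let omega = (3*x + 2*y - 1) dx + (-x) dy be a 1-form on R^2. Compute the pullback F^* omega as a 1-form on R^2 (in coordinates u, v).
F^* omega = (3*v) du + (3*u) dv

Using F^*(f dg) = (f ∘ F) d(g ∘ F), substitute each coordinate x_i by F_i(u, v) in f_i, and replace dx_i by d F_i = (∂F_i/∂u) du + (∂F_i/∂v) dv.
  For the x component: f_1(F) = 6*u*v - 4; d F_1 = (0) du + (0) dv
  For the y component: f_2(F) = 1; d F_2 = (3*v) du + (3*u) dv
Combining and collecting du, dv coefficients:
  coeff of du: 3*v
  coeff of dv: 3*u
F^* omega = (3*v) du + (3*u) dv.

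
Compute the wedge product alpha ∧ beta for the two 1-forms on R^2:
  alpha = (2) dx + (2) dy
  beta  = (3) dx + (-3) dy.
alpha ∧ beta = (-12) dx ∧ dy

Distribute the wedge, using dx_i ∧ dx_j = -dx_j ∧ dx_i and dx_i ∧ dx_i = 0. For each pair (i, j) with i < j, the coefficient of dx_i ∧ dx_j in alpha ∧ beta is (alpha_i * beta_j - alpha_j * beta_i). Collecting: alpha ∧ beta = (-12) dx ∧ dy.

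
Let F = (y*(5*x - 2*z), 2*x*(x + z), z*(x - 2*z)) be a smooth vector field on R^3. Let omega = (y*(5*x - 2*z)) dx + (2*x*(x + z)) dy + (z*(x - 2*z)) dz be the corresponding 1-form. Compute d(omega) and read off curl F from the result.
d(omega) = (-2*x) dy ∧ dz + (-2*y - z) dz ∧ dx + (-x + 4*z) dx ∧ dy; curl F = (-2*x, -2*y - z, -x + 4*z)

d omega = sum_{i<j} (∂f_j/∂x_i - ∂f_i/∂x_j) dx_i ∧ dx_j. Under the identification (dy ∧ dz, dz ∧ dx, dx ∧ dy) ↔ (e_x, e_y, e_z), the coefficients are exactly the components of curl F. Compute:
  ∂R/∂y - ∂Q/∂z = (0) - (2*x) = -2*x
  ∂P/∂z - ∂R/∂x = (-2*y) - (z) = -2*y - z
  ∂Q/∂x - ∂P/∂y = (4*x + 2*z) - (5*x - 2*z) = -x + 4*z.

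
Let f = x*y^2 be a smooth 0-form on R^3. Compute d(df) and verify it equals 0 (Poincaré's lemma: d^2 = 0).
d(df) = 0

Step 1: df = sum_i (∂f/∂x_i) dx_i = (y^2) dx + (2*x*y) dy + (0) dz.
Step 2: Apply d again. Using the 1-form formula, the coefficient of dx ∧ dy in d(df) is ∂^2 f/∂x ∂y - ∂^2 f/∂y ∂x = (2*y) - (2*y) = 0 (equality of mixed partials for smooth f).
Similarly for dx ∧ dz and dy ∧ dz — all coefficients vanish. So d(df) = 0.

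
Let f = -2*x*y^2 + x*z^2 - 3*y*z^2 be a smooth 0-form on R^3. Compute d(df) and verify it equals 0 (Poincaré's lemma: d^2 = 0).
d(df) = 0

Step 1: df = sum_i (∂f/∂x_i) dx_i = (-2*y^2 + z^2) dx + (-4*x*y - 3*z^2) dy + (2*z*(x - 3*y)) dz.
Step 2: Apply d again. Using the 1-form formula, the coefficient of dx ∧ dy in d(df) is ∂^2 f/∂x ∂y - ∂^2 f/∂y ∂x = (-4*y) - (-4*y) = 0 (equality of mixed partials for smooth f).
Similarly for dx ∧ dz and dy ∧ dz — all coefficients vanish. So d(df) = 0.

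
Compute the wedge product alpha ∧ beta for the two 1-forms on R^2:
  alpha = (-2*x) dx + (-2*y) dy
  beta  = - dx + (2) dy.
alpha ∧ beta = (-4*x - 2*y) dx ∧ dy

Distribute the wedge, using dx_i ∧ dx_j = -dx_j ∧ dx_i and dx_i ∧ dx_i = 0. For each pair (i, j) with i < j, the coefficient of dx_i ∧ dx_j in alpha ∧ beta is (alpha_i * beta_j - alpha_j * beta_i). Collecting: alpha ∧ beta = (-4*x - 2*y) dx ∧ dy.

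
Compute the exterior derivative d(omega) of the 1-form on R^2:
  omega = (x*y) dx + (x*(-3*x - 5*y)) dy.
d(omega) = (-7*x - 5*y) dx ∧ dy

For a 1-form omega = sum_i f_i dx_i, the exterior derivative is
  d(omega) = sum_{i < j} (∂f_j/∂x_i - ∂f_i/∂x_j) dx_i ∧ dx_j.
  coefficient of dx ∧ dy: ∂f_2/∂x - ∂f_1/∂y = ∂(x*(-3*x - 5*y))/∂x - ∂(x*y)/∂y = -7*x - 5*y
Assembling: d(omega) = (-7*x - 5*y) dx ∧ dy.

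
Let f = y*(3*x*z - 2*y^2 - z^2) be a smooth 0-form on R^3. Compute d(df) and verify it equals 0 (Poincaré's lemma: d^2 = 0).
d(df) = 0

Step 1: df = sum_i (∂f/∂x_i) dx_i = (3*y*z) dx + (3*x*z - 6*y^2 - z^2) dy + (y*(3*x - 2*z)) dz.
Step 2: Apply d again. Using the 1-form formula, the coefficient of dx ∧ dy in d(df) is ∂^2 f/∂x ∂y - ∂^2 f/∂y ∂x = (3*z) - (3*z) = 0 (equality of mixed partials for smooth f).
Similarly for dx ∧ dz and dy ∧ dz — all coefficients vanish. So d(df) = 0.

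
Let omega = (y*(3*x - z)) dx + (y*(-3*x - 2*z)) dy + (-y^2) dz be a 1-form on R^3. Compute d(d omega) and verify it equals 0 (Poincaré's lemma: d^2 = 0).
d(d omega) = 0

Step 1: d omega = sum_{i<j} (∂f_j/∂x_i - ∂f_i/∂x_j) dx_i ∧ dx_j:
  coeff of dx ∧ dy: -3*x - 3*y + z
  coeff of dx ∧ dz: y
  coeff of dy ∧ dz: 0
Step 2: Apply d again to each 2-form coefficient. The only possible 3-form in R^3 is dx ∧ dy ∧ dz, with coefficient
  ∂(coeff of dy∧dz)/∂x - ∂(coeff of dx∧dz)/∂y + ∂(coeff of dx∧dy)/∂z
  = ∂/∂x (0) - ∂/∂y (y) + ∂/∂z (-3*x - 3*y + z).
Each of these terms simplifies to sums of mixed partials that cancel in pairs. The result is 0 (by equality of mixed partials for smooth functions — Schwarz / Clairaut).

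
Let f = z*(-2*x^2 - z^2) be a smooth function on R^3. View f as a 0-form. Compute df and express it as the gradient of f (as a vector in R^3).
df = (-4*x*z) dx + (0) dy + (-2*x^2 - 3*z^2) dz; grad f = (-4*x*z, 0, -2*x^2 - 3*z^2)

For a 0-form f, d f = (∂f/∂x) dx + (∂f/∂y) dy + (∂f/∂z) dz. The components of the vector representation are exactly the entries of grad f in Cartesian coordinates:
  ∂f/∂x = -4*x*z
  ∂f/∂y = 0
  ∂f/∂z = -2*x^2 - 3*z^2.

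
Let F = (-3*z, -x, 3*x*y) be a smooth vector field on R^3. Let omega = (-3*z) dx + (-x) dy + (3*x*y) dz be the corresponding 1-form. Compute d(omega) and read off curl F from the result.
d(omega) = (3*x) dy ∧ dz + (-3*y - 3) dz ∧ dx + (-1) dx ∧ dy; curl F = (3*x, -3*y - 3, -1)

d omega = sum_{i<j} (∂f_j/∂x_i - ∂f_i/∂x_j) dx_i ∧ dx_j. Under the identification (dy ∧ dz, dz ∧ dx, dx ∧ dy) ↔ (e_x, e_y, e_z), the coefficients are exactly the components of curl F. Compute:
  ∂R/∂y - ∂Q/∂z = (3*x) - (0) = 3*x
  ∂P/∂z - ∂R/∂x = (-3) - (3*y) = -3*y - 3
  ∂Q/∂x - ∂P/∂y = (-1) - (0) = -1.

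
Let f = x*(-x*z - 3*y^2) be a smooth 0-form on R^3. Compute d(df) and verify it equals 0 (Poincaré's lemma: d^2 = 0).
d(df) = 0

Step 1: df = sum_i (∂f/∂x_i) dx_i = (-2*x*z - 3*y^2) dx + (-6*x*y) dy + (-x^2) dz.
Step 2: Apply d again. Using the 1-form formula, the coefficient of dx ∧ dy in d(df) is ∂^2 f/∂x ∂y - ∂^2 f/∂y ∂x = (-6*y) - (-6*y) = 0 (equality of mixed partials for smooth f).
Similarly for dx ∧ dz and dy ∧ dz — all coefficients vanish. So d(df) = 0.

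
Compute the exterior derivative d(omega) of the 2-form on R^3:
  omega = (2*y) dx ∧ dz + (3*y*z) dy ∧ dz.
d(omega) = (-2) dx ∧ dy ∧ dz

For a 2-form omega = sum_{i<j} g_{ij} dx_i ∧ dx_j, the exterior derivative is
  d(omega) = sum_{i<j} d(g_{ij}) ∧ dx_i ∧ dx_j = sum_{i<j, k} (∂g_{ij}/∂x_k) dx_k ∧ dx_i ∧ dx_j.
Expand each term, using dx_k ∧ dx_i ∧ dx_j = sgn(permutation) dx_{(a)} ∧ dx_{(b)} ∧ dx_{(c)} with (a < b < c) sorted:
  d(2*y) includes (∂/∂y)(2*y) dy = (2) dy, which multiplied by dx ∧ dz gives (-2) dx ∧ dy ∧ dz
Collecting like 3-forms: d(omega) = (-2) dx ∧ dy ∧ dz.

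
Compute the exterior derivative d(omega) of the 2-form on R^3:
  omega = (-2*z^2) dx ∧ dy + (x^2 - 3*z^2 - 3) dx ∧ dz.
d(omega) = (-4*z) dx ∧ dy ∧ dz

For a 2-form omega = sum_{i<j} g_{ij} dx_i ∧ dx_j, the exterior derivative is
  d(omega) = sum_{i<j} d(g_{ij}) ∧ dx_i ∧ dx_j = sum_{i<j, k} (∂g_{ij}/∂x_k) dx_k ∧ dx_i ∧ dx_j.
Expand each term, using dx_k ∧ dx_i ∧ dx_j = sgn(permutation) dx_{(a)} ∧ dx_{(b)} ∧ dx_{(c)} with (a < b < c) sorted:
  d(-2*z^2) includes (∂/∂z)(-2*z^2) dz = (-4*z) dz, which multiplied by dx ∧ dy gives (-4*z) dx ∧ dy ∧ dz
Collecting like 3-forms: d(omega) = (-4*z) dx ∧ dy ∧ dz.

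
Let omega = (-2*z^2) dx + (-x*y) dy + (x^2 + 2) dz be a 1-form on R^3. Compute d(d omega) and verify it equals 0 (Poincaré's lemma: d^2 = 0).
d(d omega) = 0

Step 1: d omega = sum_{i<j} (∂f_j/∂x_i - ∂f_i/∂x_j) dx_i ∧ dx_j:
  coeff of dx ∧ dy: -y
  coeff of dx ∧ dz: 2*x + 4*z
  coeff of dy ∧ dz: 0
Step 2: Apply d again to each 2-form coefficient. The only possible 3-form in R^3 is dx ∧ dy ∧ dz, with coefficient
  ∂(coeff of dy∧dz)/∂x - ∂(coeff of dx∧dz)/∂y + ∂(coeff of dx∧dy)/∂z
  = ∂/∂x (0) - ∂/∂y (2*x + 4*z) + ∂/∂z (-y).
Each of these terms simplifies to sums of mixed partials that cancel in pairs. The result is 0 (by equality of mixed partials for smooth functions — Schwarz / Clairaut).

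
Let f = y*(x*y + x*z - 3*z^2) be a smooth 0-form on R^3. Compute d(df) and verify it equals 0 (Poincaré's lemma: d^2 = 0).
d(df) = 0

Step 1: df = sum_i (∂f/∂x_i) dx_i = (y*(y + z)) dx + (2*x*y + x*z - 3*z^2) dy + (y*(x - 6*z)) dz.
Step 2: Apply d again. Using the 1-form formula, the coefficient of dx ∧ dy in d(df) is ∂^2 f/∂x ∂y - ∂^2 f/∂y ∂x = (2*y + z) - (2*y + z) = 0 (equality of mixed partials for smooth f).
Similarly for dx ∧ dz and dy ∧ dz — all coefficients vanish. So d(df) = 0.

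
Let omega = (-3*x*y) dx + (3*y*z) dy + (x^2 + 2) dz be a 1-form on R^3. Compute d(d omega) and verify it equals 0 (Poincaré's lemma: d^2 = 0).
d(d omega) = 0

Step 1: d omega = sum_{i<j} (∂f_j/∂x_i - ∂f_i/∂x_j) dx_i ∧ dx_j:
  coeff of dx ∧ dy: 3*x
  coeff of dx ∧ dz: 2*x
  coeff of dy ∧ dz: -3*y
Step 2: Apply d again to each 2-form coefficient. The only possible 3-form in R^3 is dx ∧ dy ∧ dz, with coefficient
  ∂(coeff of dy∧dz)/∂x - ∂(coeff of dx∧dz)/∂y + ∂(coeff of dx∧dy)/∂z
  = ∂/∂x (-3*y) - ∂/∂y (2*x) + ∂/∂z (3*x).
Each of these terms simplifies to sums of mixed partials that cancel in pairs. The result is 0 (by equality of mixed partials for smooth functions — Schwarz / Clairaut).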